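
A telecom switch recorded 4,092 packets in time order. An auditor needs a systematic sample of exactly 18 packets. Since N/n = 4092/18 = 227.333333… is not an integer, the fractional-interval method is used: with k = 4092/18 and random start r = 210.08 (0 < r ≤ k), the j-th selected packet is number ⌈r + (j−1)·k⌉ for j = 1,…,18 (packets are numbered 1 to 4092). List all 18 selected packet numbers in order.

j=1: r + 0k = 210.08 → ⌈·⌉ = 211
j=2: r + 1k = 437.413333… → ⌈·⌉ = 438
j=3: r + 2k = 664.746666… → ⌈·⌉ = 665
j=4: r + 3k = 892.08 → ⌈·⌉ = 893
j=5: r + 4k = 1119.413333… → ⌈·⌉ = 1120
j=6: r + 5k = 1346.746666… → ⌈·⌉ = 1347
j=7: r + 6k = 1574.08 → ⌈·⌉ = 1575
j=8: r + 7k = 1801.413333… → ⌈·⌉ = 1802
j=9: r + 8k = 2028.746666… → ⌈·⌉ = 2029
j=10: r + 9k = 2256.08 → ⌈·⌉ = 2257
j=11: r + 10k = 2483.413333… → ⌈·⌉ = 2484
j=12: r + 11k = 2710.746666… → ⌈·⌉ = 2711
j=13: r + 12k = 2938.08 → ⌈·⌉ = 2939
j=14: r + 13k = 3165.413333… → ⌈·⌉ = 3166
j=15: r + 14k = 3392.746666… → ⌈·⌉ = 3393
j=16: r + 15k = 3620.08 → ⌈·⌉ = 3621
j=17: r + 16k = 3847.413333… → ⌈·⌉ = 3848
j=18: r + 17k = 4074.746666… → ⌈·⌉ = 4075

211, 438, 665, 893, 1120, 1347, 1575, 1802, 2029, 2257, 2484, 2711, 2939, 3166, 3393, 3621, 3848, 4075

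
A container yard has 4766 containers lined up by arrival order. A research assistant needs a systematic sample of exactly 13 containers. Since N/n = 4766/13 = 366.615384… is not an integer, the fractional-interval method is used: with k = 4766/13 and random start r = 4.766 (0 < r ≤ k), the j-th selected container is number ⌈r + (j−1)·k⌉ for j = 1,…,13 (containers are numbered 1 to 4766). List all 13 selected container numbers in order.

j=1: r + 0k = 4.766 → ⌈·⌉ = 5
j=2: r + 1k = 371.381384… → ⌈·⌉ = 372
j=3: r + 2k = 737.996769… → ⌈·⌉ = 738
j=4: r + 3k = 1104.612153… → ⌈·⌉ = 1105
j=5: r + 4k = 1471.227538… → ⌈·⌉ = 1472
j=6: r + 5k = 1837.842923… → ⌈·⌉ = 1838
j=7: r + 6k = 2204.458307… → ⌈·⌉ = 2205
j=8: r + 7k = 2571.073692… → ⌈·⌉ = 2572
j=9: r + 8k = 2937.689076… → ⌈·⌉ = 2938
j=10: r + 9k = 3304.304461… → ⌈·⌉ = 3305
j=11: r + 10k = 3670.919846… → ⌈·⌉ = 3671
j=12: r + 11k = 4037.535230… → ⌈·⌉ = 4038
j=13: r + 12k = 4404.150615… → ⌈·⌉ = 4405

5, 372, 738, 1105, 1472, 1838, 2205, 2572, 2938, 3305, 3671, 4038, 4405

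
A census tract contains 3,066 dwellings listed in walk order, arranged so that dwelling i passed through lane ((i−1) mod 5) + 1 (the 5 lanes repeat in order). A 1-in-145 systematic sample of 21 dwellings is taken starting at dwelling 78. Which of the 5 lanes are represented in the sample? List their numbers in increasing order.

3

Consecutive selections differ by k = 145, so their lane numbers differ by 145 mod 5 = 0.
gcd(145, 5) = 5, so the sample visits 5/5 = 1 distinct residues mod 5.
Start 78 is lane 3; the lanes hit are 3.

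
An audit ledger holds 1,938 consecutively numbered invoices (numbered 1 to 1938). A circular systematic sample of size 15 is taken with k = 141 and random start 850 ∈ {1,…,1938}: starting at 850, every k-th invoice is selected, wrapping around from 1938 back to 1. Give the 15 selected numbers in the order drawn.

Selection 1: 850
Selection 2: 850 + 141 = 991
Selection 3: 991 + 141 = 1132
Selection 4: 1132 + 141 = 1273
Selection 5: 1273 + 141 = 1414
Selection 6: 1414 + 141 = 1555
Selection 7: 1555 + 141 = 1696
Selection 8: 1696 + 141 = 1837
Selection 9: 1837 + 141 = 1978 → 1978 − 1938 = 40
Selection 10: 40 + 141 = 181
Selection 11: 181 + 141 = 322
Selection 12: 322 + 141 = 463
Selection 13: 463 + 141 = 604
Selection 14: 604 + 141 = 745
Selection 15: 745 + 141 = 886

850, 991, 1132, 1273, 1414, 1555, 1696, 1837, 40, 181, 322, 463, 604, 745, 886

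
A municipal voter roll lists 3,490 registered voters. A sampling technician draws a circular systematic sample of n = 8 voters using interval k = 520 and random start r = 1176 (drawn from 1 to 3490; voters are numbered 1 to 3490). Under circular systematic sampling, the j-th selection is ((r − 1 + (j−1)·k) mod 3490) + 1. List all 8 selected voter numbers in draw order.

1176, 1696, 2216, 2736, 3256, 286, 806, 1326

Selection 1: 1176
Selection 2: 1176 + 520 = 1696
Selection 3: 1696 + 520 = 2216
Selection 4: 2216 + 520 = 2736
Selection 5: 2736 + 520 = 3256
Selection 6: 3256 + 520 = 3776 → 3776 − 3490 = 286
Selection 7: 286 + 520 = 806
Selection 8: 806 + 520 = 1326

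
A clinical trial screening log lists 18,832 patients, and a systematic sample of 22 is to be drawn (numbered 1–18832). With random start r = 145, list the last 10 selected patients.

k = N/n = 18832/22 = 856
13th selection = 145 + 12×856 = 10417
14th: 10417 + 856 = 11273
15th: 11273 + 856 = 12129
16th: 12129 + 856 = 12985
17th: 12985 + 856 = 13841
18th: 13841 + 856 = 14697
19th: 14697 + 856 = 15553
20th: 15553 + 856 = 16409
21st: 16409 + 856 = 17265
22nd: 17265 + 856 = 18121

10417, 11273, 12129, 12985, 13841, 14697, 15553, 16409, 17265, 18121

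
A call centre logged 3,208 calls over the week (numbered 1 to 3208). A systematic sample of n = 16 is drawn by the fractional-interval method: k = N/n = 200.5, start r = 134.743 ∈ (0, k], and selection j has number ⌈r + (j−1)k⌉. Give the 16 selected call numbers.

j=1: r + 0k = 134.743 → ⌈·⌉ = 135
j=2: r + 1k = 335.243 → ⌈·⌉ = 336
j=3: r + 2k = 535.743 → ⌈·⌉ = 536
j=4: r + 3k = 736.243 → ⌈·⌉ = 737
j=5: r + 4k = 936.743 → ⌈·⌉ = 937
j=6: r + 5k = 1137.243 → ⌈·⌉ = 1138
j=7: r + 6k = 1337.743 → ⌈·⌉ = 1338
j=8: r + 7k = 1538.243 → ⌈·⌉ = 1539
j=9: r + 8k = 1738.743 → ⌈·⌉ = 1739
j=10: r + 9k = 1939.243 → ⌈·⌉ = 1940
j=11: r + 10k = 2139.743 → ⌈·⌉ = 2140
j=12: r + 11k = 2340.243 → ⌈·⌉ = 2341
j=13: r + 12k = 2540.743 → ⌈·⌉ = 2541
j=14: r + 13k = 2741.243 → ⌈·⌉ = 2742
j=15: r + 14k = 2941.743 → ⌈·⌉ = 2942
j=16: r + 15k = 3142.243 → ⌈·⌉ = 3143

135, 336, 536, 737, 937, 1138, 1338, 1539, 1739, 1940, 2140, 2341, 2541, 2742, 2942, 3143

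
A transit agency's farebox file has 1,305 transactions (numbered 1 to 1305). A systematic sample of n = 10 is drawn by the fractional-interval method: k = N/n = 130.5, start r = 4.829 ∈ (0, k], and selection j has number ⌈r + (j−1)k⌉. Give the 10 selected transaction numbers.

j=1: r + 0k = 4.829 → ⌈·⌉ = 5
j=2: r + 1k = 135.329 → ⌈·⌉ = 136
j=3: r + 2k = 265.829 → ⌈·⌉ = 266
j=4: r + 3k = 396.329 → ⌈·⌉ = 397
j=5: r + 4k = 526.829 → ⌈·⌉ = 527
j=6: r + 5k = 657.329 → ⌈·⌉ = 658
j=7: r + 6k = 787.829 → ⌈·⌉ = 788
j=8: r + 7k = 918.329 → ⌈·⌉ = 919
j=9: r + 8k = 1048.829 → ⌈·⌉ = 1049
j=10: r + 9k = 1179.329 → ⌈·⌉ = 1180

5, 136, 266, 397, 527, 658, 788, 919, 1049, 1180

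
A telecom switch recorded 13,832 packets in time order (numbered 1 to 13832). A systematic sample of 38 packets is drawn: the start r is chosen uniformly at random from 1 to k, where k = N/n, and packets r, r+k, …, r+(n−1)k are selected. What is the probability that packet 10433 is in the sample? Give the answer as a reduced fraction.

1/364

k = 13832/38 = 364.
Packet 10433 is selected iff r ≡ 10433 (mod 364); exactly one such r in {1,…,364}.
Inclusion probability = 1/364.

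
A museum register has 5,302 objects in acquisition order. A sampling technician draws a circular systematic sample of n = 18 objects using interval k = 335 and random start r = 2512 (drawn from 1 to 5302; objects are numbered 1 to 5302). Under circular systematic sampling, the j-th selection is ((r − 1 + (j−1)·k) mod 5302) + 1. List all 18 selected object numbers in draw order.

2512, 2847, 3182, 3517, 3852, 4187, 4522, 4857, 5192, 225, 560, 895, 1230, 1565, 1900, 2235, 2570, 2905

Selection 1: 2512
Selection 2: 2512 + 335 = 2847
Selection 3: 2847 + 335 = 3182
Selection 4: 3182 + 335 = 3517
Selection 5: 3517 + 335 = 3852
Selection 6: 3852 + 335 = 4187
Selection 7: 4187 + 335 = 4522
Selection 8: 4522 + 335 = 4857
Selection 9: 4857 + 335 = 5192
Selection 10: 5192 + 335 = 5527 → 5527 − 5302 = 225
Selection 11: 225 + 335 = 560
Selection 12: 560 + 335 = 895
Selection 13: 895 + 335 = 1230
Selection 14: 1230 + 335 = 1565
Selection 15: 1565 + 335 = 1900
Selection 16: 1900 + 335 = 2235
Selection 17: 2235 + 335 = 2570
Selection 18: 2570 + 335 = 2905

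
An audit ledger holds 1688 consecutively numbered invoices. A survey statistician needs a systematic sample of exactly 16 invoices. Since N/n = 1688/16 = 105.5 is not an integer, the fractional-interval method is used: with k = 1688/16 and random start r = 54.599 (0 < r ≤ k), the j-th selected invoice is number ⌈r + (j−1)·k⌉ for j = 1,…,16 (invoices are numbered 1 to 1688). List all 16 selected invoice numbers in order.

j=1: r + 0k = 54.599 → ⌈·⌉ = 55
j=2: r + 1k = 160.099 → ⌈·⌉ = 161
j=3: r + 2k = 265.599 → ⌈·⌉ = 266
j=4: r + 3k = 371.099 → ⌈·⌉ = 372
j=5: r + 4k = 476.599 → ⌈·⌉ = 477
j=6: r + 5k = 582.099 → ⌈·⌉ = 583
j=7: r + 6k = 687.599 → ⌈·⌉ = 688
j=8: r + 7k = 793.099 → ⌈·⌉ = 794
j=9: r + 8k = 898.599 → ⌈·⌉ = 899
j=10: r + 9k = 1004.099 → ⌈·⌉ = 1005
j=11: r + 10k = 1109.599 → ⌈·⌉ = 1110
j=12: r + 11k = 1215.099 → ⌈·⌉ = 1216
j=13: r + 12k = 1320.599 → ⌈·⌉ = 1321
j=14: r + 13k = 1426.099 → ⌈·⌉ = 1427
j=15: r + 14k = 1531.599 → ⌈·⌉ = 1532
j=16: r + 15k = 1637.099 → ⌈·⌉ = 1638

55, 161, 266, 372, 477, 583, 688, 794, 899, 1005, 1110, 1216, 1321, 1427, 1532, 1638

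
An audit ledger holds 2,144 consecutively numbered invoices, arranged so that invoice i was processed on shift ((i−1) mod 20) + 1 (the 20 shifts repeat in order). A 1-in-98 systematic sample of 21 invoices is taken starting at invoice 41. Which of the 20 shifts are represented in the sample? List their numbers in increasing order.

Consecutive selections differ by k = 98, so their shift numbers differ by 98 mod 20 = 18.
gcd(98, 20) = 2, so the sample visits 20/2 = 10 distinct residues mod 20.
Start 41 is shift 1; the shifts hit are 1, 3, 5, 7, 9, 11, 13, 15, 17, 19.

1, 3, 5, 7, 9, 11, 13, 15, 17, 19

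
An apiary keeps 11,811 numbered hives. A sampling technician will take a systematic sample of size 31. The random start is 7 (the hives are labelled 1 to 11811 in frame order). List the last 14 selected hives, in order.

6484, 6865, 7246, 7627, 8008, 8389, 8770, 9151, 9532, 9913, 10294, 10675, 11056, 11437

k = N/n = 11811/31 = 381
18th selection = 7 + 17×381 = 6484
19th: 6484 + 381 = 6865
20th: 6865 + 381 = 7246
21st: 7246 + 381 = 7627
22nd: 7627 + 381 = 8008
23rd: 8008 + 381 = 8389
24th: 8389 + 381 = 8770
25th: 8770 + 381 = 9151
26th: 9151 + 381 = 9532
27th: 9532 + 381 = 9913
28th: 9913 + 381 = 10294
29th: 10294 + 381 = 10675
30th: 10675 + 381 = 11056
31st: 11056 + 381 = 11437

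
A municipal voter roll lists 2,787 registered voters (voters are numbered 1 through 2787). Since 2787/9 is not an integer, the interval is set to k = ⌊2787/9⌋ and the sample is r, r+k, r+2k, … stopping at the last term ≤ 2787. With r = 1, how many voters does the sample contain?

k = ⌊2787/9⌋ = 309
Achieved size = ⌊(2787 − 1)/309⌋ + 1 = ⌊2786/309⌋ + 1 = 9 + 1 = 10
(last selection: 1 + 9×309 = 2782 ≤ 2787; next would be 3091 > 2787)

10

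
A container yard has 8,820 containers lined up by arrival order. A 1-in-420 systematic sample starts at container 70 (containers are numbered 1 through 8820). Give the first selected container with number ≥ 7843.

k = 420
Steps past start: ⌈(7843 − 70)/420⌉ = ⌈7773/420⌉ = 19
Selected container: 70 + 19×420 = 8050

8050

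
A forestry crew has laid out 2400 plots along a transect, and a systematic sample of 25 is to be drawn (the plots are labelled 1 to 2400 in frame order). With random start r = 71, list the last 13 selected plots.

1223, 1319, 1415, 1511, 1607, 1703, 1799, 1895, 1991, 2087, 2183, 2279, 2375

k = N/n = 2400/25 = 96
13th selection = 71 + 12×96 = 1223
14th: 1223 + 96 = 1319
15th: 1319 + 96 = 1415
16th: 1415 + 96 = 1511
17th: 1511 + 96 = 1607
18th: 1607 + 96 = 1703
19th: 1703 + 96 = 1799
20th: 1799 + 96 = 1895
21st: 1895 + 96 = 1991
22nd: 1991 + 96 = 2087
23rd: 2087 + 96 = 2183
24th: 2183 + 96 = 2279
25th: 2279 + 96 = 2375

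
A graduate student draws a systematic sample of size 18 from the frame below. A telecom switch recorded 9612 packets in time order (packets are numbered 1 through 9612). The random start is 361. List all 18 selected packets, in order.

361, 895, 1429, 1963, 2497, 3031, 3565, 4099, 4633, 5167, 5701, 6235, 6769, 7303, 7837, 8371, 8905, 9439

k = N/n = 9612/18 = 534
packet 1: 361
packet 2: 361 + 534 = 895
packet 3: 895 + 534 = 1429
packet 4: 1429 + 534 = 1963
packet 5: 1963 + 534 = 2497
packet 6: 2497 + 534 = 3031
packet 7: 3031 + 534 = 3565
packet 8: 3565 + 534 = 4099
packet 9: 4099 + 534 = 4633
packet 10: 4633 + 534 = 5167
packet 11: 5167 + 534 = 5701
packet 12: 5701 + 534 = 6235
packet 13: 6235 + 534 = 6769
packet 14: 6769 + 534 = 7303
packet 15: 7303 + 534 = 7837
packet 16: 7837 + 534 = 8371
packet 17: 8371 + 534 = 8905
packet 18: 8905 + 534 = 9439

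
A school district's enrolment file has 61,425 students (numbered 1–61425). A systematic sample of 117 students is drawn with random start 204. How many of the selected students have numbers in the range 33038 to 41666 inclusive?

16

k = 61425/117 = 525
First selection ≥ 33038: 204 + ⌈(33038−204)/525⌉·525 = 204 + 63×525 = 33279
Last selection ≤ 41666: 204 + ⌊(41666−204)/525⌋·525 = 204 + 78×525 = 41154
Count = 78 − 63 + 1 = 16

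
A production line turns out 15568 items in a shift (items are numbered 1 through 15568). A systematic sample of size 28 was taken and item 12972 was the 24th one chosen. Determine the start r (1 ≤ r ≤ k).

k = 15568/28 = 556
r = 12972 − (24−1)×556 = 12972 − 12788 = 184

184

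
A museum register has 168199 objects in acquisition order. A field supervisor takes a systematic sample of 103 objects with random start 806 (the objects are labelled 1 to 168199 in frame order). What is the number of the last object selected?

k = 168199/103 = 1633
103rd selection = r + (103−1)·k = 806 + 102×1633 = 806 + 166566 = 167372

167372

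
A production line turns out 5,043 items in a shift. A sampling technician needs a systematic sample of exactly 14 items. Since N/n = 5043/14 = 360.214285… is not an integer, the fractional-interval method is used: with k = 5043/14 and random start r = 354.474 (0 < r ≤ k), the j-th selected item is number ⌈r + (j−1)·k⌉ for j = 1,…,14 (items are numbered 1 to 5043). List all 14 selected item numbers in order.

355, 715, 1075, 1436, 1796, 2156, 2516, 2876, 3237, 3597, 3957, 4317, 4678, 5038

j=1: r + 0k = 354.474 → ⌈·⌉ = 355
j=2: r + 1k = 714.688285… → ⌈·⌉ = 715
j=3: r + 2k = 1074.902571… → ⌈·⌉ = 1075
j=4: r + 3k = 1435.116857… → ⌈·⌉ = 1436
j=5: r + 4k = 1795.331142… → ⌈·⌉ = 1796
j=6: r + 5k = 2155.545428… → ⌈·⌉ = 2156
j=7: r + 6k = 2515.759714… → ⌈·⌉ = 2516
j=8: r + 7k = 2875.974 → ⌈·⌉ = 2876
j=9: r + 8k = 3236.188285… → ⌈·⌉ = 3237
j=10: r + 9k = 3596.402571… → ⌈·⌉ = 3597
j=11: r + 10k = 3956.616857… → ⌈·⌉ = 3957
j=12: r + 11k = 4316.831142… → ⌈·⌉ = 4317
j=13: r + 12k = 4677.045428… → ⌈·⌉ = 4678
j=14: r + 13k = 5037.259714… → ⌈·⌉ = 5038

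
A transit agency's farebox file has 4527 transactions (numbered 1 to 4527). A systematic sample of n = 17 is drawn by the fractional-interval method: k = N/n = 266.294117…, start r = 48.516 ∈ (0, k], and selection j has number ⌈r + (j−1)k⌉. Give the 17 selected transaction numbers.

j=1: r + 0k = 48.516 → ⌈·⌉ = 49
j=2: r + 1k = 314.810117… → ⌈·⌉ = 315
j=3: r + 2k = 581.104235… → ⌈·⌉ = 582
j=4: r + 3k = 847.398352… → ⌈·⌉ = 848
j=5: r + 4k = 1113.692470… → ⌈·⌉ = 1114
j=6: r + 5k = 1379.986588… → ⌈·⌉ = 1380
j=7: r + 6k = 1646.280705… → ⌈·⌉ = 1647
j=8: r + 7k = 1912.574823… → ⌈·⌉ = 1913
j=9: r + 8k = 2178.868941… → ⌈·⌉ = 2179
j=10: r + 9k = 2445.163058… → ⌈·⌉ = 2446
j=11: r + 10k = 2711.457176… → ⌈·⌉ = 2712
j=12: r + 11k = 2977.751294… → ⌈·⌉ = 2978
j=13: r + 12k = 3244.045411… → ⌈·⌉ = 3245
j=14: r + 13k = 3510.339529… → ⌈·⌉ = 3511
j=15: r + 14k = 3776.633647… → ⌈·⌉ = 3777
j=16: r + 15k = 4042.927764… → ⌈·⌉ = 4043
j=17: r + 16k = 4309.221882… → ⌈·⌉ = 4310

49, 315, 582, 848, 1114, 1380, 1647, 1913, 2179, 2446, 2712, 2978, 3245, 3511, 3777, 4043, 4310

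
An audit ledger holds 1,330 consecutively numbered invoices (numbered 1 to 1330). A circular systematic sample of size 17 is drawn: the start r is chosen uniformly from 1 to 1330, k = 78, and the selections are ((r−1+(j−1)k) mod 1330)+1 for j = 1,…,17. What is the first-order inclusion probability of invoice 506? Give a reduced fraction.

17/1330

For each position j, as r ranges over 1…1330 the j-th selection hits every invoice exactly once, so invoice 506 is selected for exactly 17 of the 1330 starts.
Inclusion probability = 17/1330.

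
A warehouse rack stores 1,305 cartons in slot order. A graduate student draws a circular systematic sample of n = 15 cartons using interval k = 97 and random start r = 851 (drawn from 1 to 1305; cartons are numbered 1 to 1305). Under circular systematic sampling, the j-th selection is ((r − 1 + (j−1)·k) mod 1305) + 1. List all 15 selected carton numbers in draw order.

Selection 1: 851
Selection 2: 851 + 97 = 948
Selection 3: 948 + 97 = 1045
Selection 4: 1045 + 97 = 1142
Selection 5: 1142 + 97 = 1239
Selection 6: 1239 + 97 = 1336 → 1336 − 1305 = 31
Selection 7: 31 + 97 = 128
Selection 8: 128 + 97 = 225
Selection 9: 225 + 97 = 322
Selection 10: 322 + 97 = 419
Selection 11: 419 + 97 = 516
Selection 12: 516 + 97 = 613
Selection 13: 613 + 97 = 710
Selection 14: 710 + 97 = 807
Selection 15: 807 + 97 = 904

851, 948, 1045, 1142, 1239, 31, 128, 225, 322, 419, 516, 613, 710, 807, 904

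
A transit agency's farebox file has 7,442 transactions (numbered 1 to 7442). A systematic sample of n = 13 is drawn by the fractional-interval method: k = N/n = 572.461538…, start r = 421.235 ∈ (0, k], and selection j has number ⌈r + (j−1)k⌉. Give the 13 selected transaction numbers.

j=1: r + 0k = 421.235 → ⌈·⌉ = 422
j=2: r + 1k = 993.696538… → ⌈·⌉ = 994
j=3: r + 2k = 1566.158076… → ⌈·⌉ = 1567
j=4: r + 3k = 2138.619615… → ⌈·⌉ = 2139
j=5: r + 4k = 2711.081153… → ⌈·⌉ = 2712
j=6: r + 5k = 3283.542692… → ⌈·⌉ = 3284
j=7: r + 6k = 3856.004230… → ⌈·⌉ = 3857
j=8: r + 7k = 4428.465769… → ⌈·⌉ = 4429
j=9: r + 8k = 5000.927307… → ⌈·⌉ = 5001
j=10: r + 9k = 5573.388846… → ⌈·⌉ = 5574
j=11: r + 10k = 6145.850384… → ⌈·⌉ = 6146
j=12: r + 11k = 6718.311923… → ⌈·⌉ = 6719
j=13: r + 12k = 7290.773461… → ⌈·⌉ = 7291

422, 994, 1567, 2139, 2712, 3284, 3857, 4429, 5001, 5574, 6146, 6719, 7291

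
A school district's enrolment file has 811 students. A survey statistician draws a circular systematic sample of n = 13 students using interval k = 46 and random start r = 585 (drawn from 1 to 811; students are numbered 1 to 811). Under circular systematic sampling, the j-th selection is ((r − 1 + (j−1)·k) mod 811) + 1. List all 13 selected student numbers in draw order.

Selection 1: 585
Selection 2: 585 + 46 = 631
Selection 3: 631 + 46 = 677
Selection 4: 677 + 46 = 723
Selection 5: 723 + 46 = 769
Selection 6: 769 + 46 = 815 → 815 − 811 = 4
Selection 7: 4 + 46 = 50
Selection 8: 50 + 46 = 96
Selection 9: 96 + 46 = 142
Selection 10: 142 + 46 = 188
Selection 11: 188 + 46 = 234
Selection 12: 234 + 46 = 280
Selection 13: 280 + 46 = 326

585, 631, 677, 723, 769, 4, 50, 96, 142, 188, 234, 280, 326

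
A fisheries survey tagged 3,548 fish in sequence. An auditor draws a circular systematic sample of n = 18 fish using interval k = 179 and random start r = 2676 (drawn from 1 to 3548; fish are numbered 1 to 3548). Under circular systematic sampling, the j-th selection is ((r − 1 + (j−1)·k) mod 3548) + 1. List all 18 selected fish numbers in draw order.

Selection 1: 2676
Selection 2: 2676 + 179 = 2855
Selection 3: 2855 + 179 = 3034
Selection 4: 3034 + 179 = 3213
Selection 5: 3213 + 179 = 3392
Selection 6: 3392 + 179 = 3571 → 3571 − 3548 = 23
Selection 7: 23 + 179 = 202
Selection 8: 202 + 179 = 381
Selection 9: 381 + 179 = 560
Selection 10: 560 + 179 = 739
Selection 11: 739 + 179 = 918
Selection 12: 918 + 179 = 1097
Selection 13: 1097 + 179 = 1276
Selection 14: 1276 + 179 = 1455
Selection 15: 1455 + 179 = 1634
Selection 16: 1634 + 179 = 1813
Selection 17: 1813 + 179 = 1992
Selection 18: 1992 + 179 = 2171

2676, 2855, 3034, 3213, 3392, 23, 202, 381, 560, 739, 918, 1097, 1276, 1455, 1634, 1813, 1992, 2171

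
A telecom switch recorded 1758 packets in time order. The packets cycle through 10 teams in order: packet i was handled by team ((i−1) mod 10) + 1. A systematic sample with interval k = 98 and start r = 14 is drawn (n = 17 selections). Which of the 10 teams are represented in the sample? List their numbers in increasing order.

2, 4, 6, 8, 10

Consecutive selections differ by k = 98, so their team numbers differ by 98 mod 10 = 8.
gcd(98, 10) = 2, so the sample visits 10/2 = 5 distinct residues mod 10.
Start 14 is team 4; the teams hit are 2, 4, 6, 8, 10.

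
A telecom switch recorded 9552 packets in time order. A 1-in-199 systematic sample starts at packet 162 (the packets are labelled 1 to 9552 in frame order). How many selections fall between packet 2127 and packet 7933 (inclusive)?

k = 199
First selection ≥ 2127: 162 + ⌈(2127−162)/199⌉·199 = 162 + 10×199 = 2152
Last selection ≤ 7933: 162 + ⌊(7933−162)/199⌋·199 = 162 + 39×199 = 7923
Count = 39 − 10 + 1 = 30

30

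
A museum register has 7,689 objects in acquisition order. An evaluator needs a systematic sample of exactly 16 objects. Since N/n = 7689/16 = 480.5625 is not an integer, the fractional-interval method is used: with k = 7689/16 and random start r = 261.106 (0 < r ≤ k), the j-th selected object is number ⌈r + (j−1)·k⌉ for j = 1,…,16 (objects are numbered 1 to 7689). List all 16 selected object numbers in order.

262, 742, 1223, 1703, 2184, 2664, 3145, 3626, 4106, 4587, 5067, 5548, 6028, 6509, 6989, 7470

j=1: r + 0k = 261.106 → ⌈·⌉ = 262
j=2: r + 1k = 741.6685 → ⌈·⌉ = 742
j=3: r + 2k = 1222.231 → ⌈·⌉ = 1223
j=4: r + 3k = 1702.7935 → ⌈·⌉ = 1703
j=5: r + 4k = 2183.356 → ⌈·⌉ = 2184
j=6: r + 5k = 2663.9185 → ⌈·⌉ = 2664
j=7: r + 6k = 3144.481 → ⌈·⌉ = 3145
j=8: r + 7k = 3625.0435 → ⌈·⌉ = 3626
j=9: r + 8k = 4105.606 → ⌈·⌉ = 4106
j=10: r + 9k = 4586.1685 → ⌈·⌉ = 4587
j=11: r + 10k = 5066.731 → ⌈·⌉ = 5067
j=12: r + 11k = 5547.2935 → ⌈·⌉ = 5548
j=13: r + 12k = 6027.856 → ⌈·⌉ = 6028
j=14: r + 13k = 6508.4185 → ⌈·⌉ = 6509
j=15: r + 14k = 6988.981 → ⌈·⌉ = 6989
j=16: r + 15k = 7469.5435 → ⌈·⌉ = 7470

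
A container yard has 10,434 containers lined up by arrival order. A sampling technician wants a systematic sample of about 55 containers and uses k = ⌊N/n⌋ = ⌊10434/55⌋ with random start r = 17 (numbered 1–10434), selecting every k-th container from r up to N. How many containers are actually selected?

56

k = ⌊10434/55⌋ = 189
Achieved size = ⌊(10434 − 17)/189⌋ + 1 = ⌊10417/189⌋ + 1 = 55 + 1 = 56
(last selection: 17 + 55×189 = 10412 ≤ 10434; next would be 10601 > 10434)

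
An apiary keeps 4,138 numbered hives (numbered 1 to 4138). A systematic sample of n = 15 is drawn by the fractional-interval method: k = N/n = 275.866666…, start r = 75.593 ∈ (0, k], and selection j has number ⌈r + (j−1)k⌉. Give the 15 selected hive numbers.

76, 352, 628, 904, 1180, 1455, 1731, 2007, 2283, 2559, 2835, 3111, 3386, 3662, 3938

j=1: r + 0k = 75.593 → ⌈·⌉ = 76
j=2: r + 1k = 351.459666… → ⌈·⌉ = 352
j=3: r + 2k = 627.326333… → ⌈·⌉ = 628
j=4: r + 3k = 903.193 → ⌈·⌉ = 904
j=5: r + 4k = 1179.059666… → ⌈·⌉ = 1180
j=6: r + 5k = 1454.926333… → ⌈·⌉ = 1455
j=7: r + 6k = 1730.793 → ⌈·⌉ = 1731
j=8: r + 7k = 2006.659666… → ⌈·⌉ = 2007
j=9: r + 8k = 2282.526333… → ⌈·⌉ = 2283
j=10: r + 9k = 2558.393 → ⌈·⌉ = 2559
j=11: r + 10k = 2834.259666… → ⌈·⌉ = 2835
j=12: r + 11k = 3110.126333… → ⌈·⌉ = 3111
j=13: r + 12k = 3385.993 → ⌈·⌉ = 3386
j=14: r + 13k = 3661.859666… → ⌈·⌉ = 3662
j=15: r + 14k = 3937.726333… → ⌈·⌉ = 3938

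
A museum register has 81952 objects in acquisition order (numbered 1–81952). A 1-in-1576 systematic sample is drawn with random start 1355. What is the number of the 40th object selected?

k = 1576
40th selection = r + (40−1)·k = 1355 + 39×1576 = 1355 + 61464 = 62819

62819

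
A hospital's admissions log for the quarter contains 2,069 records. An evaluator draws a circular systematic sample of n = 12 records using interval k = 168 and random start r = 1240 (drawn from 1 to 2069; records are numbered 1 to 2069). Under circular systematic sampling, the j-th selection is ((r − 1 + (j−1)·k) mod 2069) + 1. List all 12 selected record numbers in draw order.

1240, 1408, 1576, 1744, 1912, 11, 179, 347, 515, 683, 851, 1019

Selection 1: 1240
Selection 2: 1240 + 168 = 1408
Selection 3: 1408 + 168 = 1576
Selection 4: 1576 + 168 = 1744
Selection 5: 1744 + 168 = 1912
Selection 6: 1912 + 168 = 2080 → 2080 − 2069 = 11
Selection 7: 11 + 168 = 179
Selection 8: 179 + 168 = 347
Selection 9: 347 + 168 = 515
Selection 10: 515 + 168 = 683
Selection 11: 683 + 168 = 851
Selection 12: 851 + 168 = 1019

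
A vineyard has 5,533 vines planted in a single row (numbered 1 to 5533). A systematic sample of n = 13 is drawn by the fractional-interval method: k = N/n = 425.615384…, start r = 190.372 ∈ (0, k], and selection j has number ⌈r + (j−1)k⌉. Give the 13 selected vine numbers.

191, 616, 1042, 1468, 1893, 2319, 2745, 3170, 3596, 4021, 4447, 4873, 5298

j=1: r + 0k = 190.372 → ⌈·⌉ = 191
j=2: r + 1k = 615.987384… → ⌈·⌉ = 616
j=3: r + 2k = 1041.602769… → ⌈·⌉ = 1042
j=4: r + 3k = 1467.218153… → ⌈·⌉ = 1468
j=5: r + 4k = 1892.833538… → ⌈·⌉ = 1893
j=6: r + 5k = 2318.448923… → ⌈·⌉ = 2319
j=7: r + 6k = 2744.064307… → ⌈·⌉ = 2745
j=8: r + 7k = 3169.679692… → ⌈·⌉ = 3170
j=9: r + 8k = 3595.295076… → ⌈·⌉ = 3596
j=10: r + 9k = 4020.910461… → ⌈·⌉ = 4021
j=11: r + 10k = 4446.525846… → ⌈·⌉ = 4447
j=12: r + 11k = 4872.141230… → ⌈·⌉ = 4873
j=13: r + 12k = 5297.756615… → ⌈·⌉ = 5298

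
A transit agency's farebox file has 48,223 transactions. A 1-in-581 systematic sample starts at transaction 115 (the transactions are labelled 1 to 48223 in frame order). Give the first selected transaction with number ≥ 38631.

k = 581
Steps past start: ⌈(38631 − 115)/581⌉ = ⌈38516/581⌉ = 67
Selected transaction: 115 + 67×581 = 39042

39042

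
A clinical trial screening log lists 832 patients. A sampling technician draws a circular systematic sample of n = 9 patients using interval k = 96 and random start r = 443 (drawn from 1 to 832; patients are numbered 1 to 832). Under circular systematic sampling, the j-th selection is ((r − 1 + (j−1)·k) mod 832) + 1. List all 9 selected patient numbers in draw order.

Selection 1: 443
Selection 2: 443 + 96 = 539
Selection 3: 539 + 96 = 635
Selection 4: 635 + 96 = 731
Selection 5: 731 + 96 = 827
Selection 6: 827 + 96 = 923 → 923 − 832 = 91
Selection 7: 91 + 96 = 187
Selection 8: 187 + 96 = 283
Selection 9: 283 + 96 = 379

443, 539, 635, 731, 827, 91, 187, 283, 379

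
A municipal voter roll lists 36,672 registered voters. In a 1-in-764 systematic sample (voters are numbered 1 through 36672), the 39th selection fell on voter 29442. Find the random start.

410

k = 764
r = 29442 − (39−1)×764 = 29442 − 29032 = 410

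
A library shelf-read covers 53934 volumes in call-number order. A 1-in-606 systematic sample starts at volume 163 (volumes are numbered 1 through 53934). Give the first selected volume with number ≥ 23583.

k = 606
Steps past start: ⌈(23583 − 163)/606⌉ = ⌈23420/606⌉ = 39
Selected volume: 163 + 39×606 = 23797

23797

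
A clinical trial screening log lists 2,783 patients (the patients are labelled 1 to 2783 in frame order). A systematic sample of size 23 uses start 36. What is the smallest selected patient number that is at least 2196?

k = 2783/23 = 121
Steps past start: ⌈(2196 − 36)/121⌉ = ⌈2160/121⌉ = 18
Selected patient: 36 + 18×121 = 2214

2214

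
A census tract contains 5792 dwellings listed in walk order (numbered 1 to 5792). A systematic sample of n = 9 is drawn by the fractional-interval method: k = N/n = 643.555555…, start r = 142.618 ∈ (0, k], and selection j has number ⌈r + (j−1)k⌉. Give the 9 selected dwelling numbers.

143, 787, 1430, 2074, 2717, 3361, 4004, 4648, 5292

j=1: r + 0k = 142.618 → ⌈·⌉ = 143
j=2: r + 1k = 786.173555… → ⌈·⌉ = 787
j=3: r + 2k = 1429.729111… → ⌈·⌉ = 1430
j=4: r + 3k = 2073.284666… → ⌈·⌉ = 2074
j=5: r + 4k = 2716.840222… → ⌈·⌉ = 2717
j=6: r + 5k = 3360.395777… → ⌈·⌉ = 3361
j=7: r + 6k = 4003.951333… → ⌈·⌉ = 4004
j=8: r + 7k = 4647.506888… → ⌈·⌉ = 4648
j=9: r + 8k = 5291.062444… → ⌈·⌉ = 5292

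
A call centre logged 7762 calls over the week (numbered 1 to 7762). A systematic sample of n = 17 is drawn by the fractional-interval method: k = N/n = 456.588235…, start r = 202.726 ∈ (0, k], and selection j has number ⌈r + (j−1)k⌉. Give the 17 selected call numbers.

j=1: r + 0k = 202.726 → ⌈·⌉ = 203
j=2: r + 1k = 659.314235… → ⌈·⌉ = 660
j=3: r + 2k = 1115.902470… → ⌈·⌉ = 1116
j=4: r + 3k = 1572.490705… → ⌈·⌉ = 1573
j=5: r + 4k = 2029.078941… → ⌈·⌉ = 2030
j=6: r + 5k = 2485.667176… → ⌈·⌉ = 2486
j=7: r + 6k = 2942.255411… → ⌈·⌉ = 2943
j=8: r + 7k = 3398.843647… → ⌈·⌉ = 3399
j=9: r + 8k = 3855.431882… → ⌈·⌉ = 3856
j=10: r + 9k = 4312.020117… → ⌈·⌉ = 4313
j=11: r + 10k = 4768.608352… → ⌈·⌉ = 4769
j=12: r + 11k = 5225.196588… → ⌈·⌉ = 5226
j=13: r + 12k = 5681.784823… → ⌈·⌉ = 5682
j=14: r + 13k = 6138.373058… → ⌈·⌉ = 6139
j=15: r + 14k = 6594.961294… → ⌈·⌉ = 6595
j=16: r + 15k = 7051.549529… → ⌈·⌉ = 7052
j=17: r + 16k = 7508.137764… → ⌈·⌉ = 7509

203, 660, 1116, 1573, 2030, 2486, 2943, 3399, 3856, 4313, 4769, 5226, 5682, 6139, 6595, 7052, 7509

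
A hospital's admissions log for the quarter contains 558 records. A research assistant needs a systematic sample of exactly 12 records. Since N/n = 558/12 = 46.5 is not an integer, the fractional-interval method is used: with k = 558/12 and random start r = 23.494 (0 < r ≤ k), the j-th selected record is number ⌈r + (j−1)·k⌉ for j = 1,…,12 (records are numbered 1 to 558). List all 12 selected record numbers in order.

j=1: r + 0k = 23.494 → ⌈·⌉ = 24
j=2: r + 1k = 69.994 → ⌈·⌉ = 70
j=3: r + 2k = 116.494 → ⌈·⌉ = 117
j=4: r + 3k = 162.994 → ⌈·⌉ = 163
j=5: r + 4k = 209.494 → ⌈·⌉ = 210
j=6: r + 5k = 255.994 → ⌈·⌉ = 256
j=7: r + 6k = 302.494 → ⌈·⌉ = 303
j=8: r + 7k = 348.994 → ⌈·⌉ = 349
j=9: r + 8k = 395.494 → ⌈·⌉ = 396
j=10: r + 9k = 441.994 → ⌈·⌉ = 442
j=11: r + 10k = 488.494 → ⌈·⌉ = 489
j=12: r + 11k = 534.994 → ⌈·⌉ = 535

24, 70, 117, 163, 210, 256, 303, 349, 396, 442, 489, 535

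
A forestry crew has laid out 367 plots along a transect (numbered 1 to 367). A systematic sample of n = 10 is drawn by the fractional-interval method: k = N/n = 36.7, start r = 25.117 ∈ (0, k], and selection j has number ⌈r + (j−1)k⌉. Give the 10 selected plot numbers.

26, 62, 99, 136, 172, 209, 246, 283, 319, 356

j=1: r + 0k = 25.117 → ⌈·⌉ = 26
j=2: r + 1k = 61.817 → ⌈·⌉ = 62
j=3: r + 2k = 98.517 → ⌈·⌉ = 99
j=4: r + 3k = 135.217 → ⌈·⌉ = 136
j=5: r + 4k = 171.917 → ⌈·⌉ = 172
j=6: r + 5k = 208.617 → ⌈·⌉ = 209
j=7: r + 6k = 245.317 → ⌈·⌉ = 246
j=8: r + 7k = 282.017 → ⌈·⌉ = 283
j=9: r + 8k = 318.717 → ⌈·⌉ = 319
j=10: r + 9k = 355.417 → ⌈·⌉ = 356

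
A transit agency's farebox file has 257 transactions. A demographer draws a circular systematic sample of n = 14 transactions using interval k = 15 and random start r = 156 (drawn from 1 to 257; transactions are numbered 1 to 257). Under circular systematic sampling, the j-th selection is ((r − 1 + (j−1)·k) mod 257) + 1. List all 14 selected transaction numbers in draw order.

156, 171, 186, 201, 216, 231, 246, 4, 19, 34, 49, 64, 79, 94

Selection 1: 156
Selection 2: 156 + 15 = 171
Selection 3: 171 + 15 = 186
Selection 4: 186 + 15 = 201
Selection 5: 201 + 15 = 216
Selection 6: 216 + 15 = 231
Selection 7: 231 + 15 = 246
Selection 8: 246 + 15 = 261 → 261 − 257 = 4
Selection 9: 4 + 15 = 19
Selection 10: 19 + 15 = 34
Selection 11: 34 + 15 = 49
Selection 12: 49 + 15 = 64
Selection 13: 64 + 15 = 79
Selection 14: 79 + 15 = 94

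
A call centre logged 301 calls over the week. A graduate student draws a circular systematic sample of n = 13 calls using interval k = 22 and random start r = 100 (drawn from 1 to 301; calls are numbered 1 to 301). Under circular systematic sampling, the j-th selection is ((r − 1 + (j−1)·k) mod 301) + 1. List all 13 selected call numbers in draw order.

Selection 1: 100
Selection 2: 100 + 22 = 122
Selection 3: 122 + 22 = 144
Selection 4: 144 + 22 = 166
Selection 5: 166 + 22 = 188
Selection 6: 188 + 22 = 210
Selection 7: 210 + 22 = 232
Selection 8: 232 + 22 = 254
Selection 9: 254 + 22 = 276
Selection 10: 276 + 22 = 298
Selection 11: 298 + 22 = 320 → 320 − 301 = 19
Selection 12: 19 + 22 = 41
Selection 13: 41 + 22 = 63

100, 122, 144, 166, 188, 210, 232, 254, 276, 298, 19, 41, 63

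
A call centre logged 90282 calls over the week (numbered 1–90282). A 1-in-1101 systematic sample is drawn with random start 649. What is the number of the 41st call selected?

44689

k = 1101
41st selection = r + (41−1)·k = 649 + 40×1101 = 649 + 44040 = 44689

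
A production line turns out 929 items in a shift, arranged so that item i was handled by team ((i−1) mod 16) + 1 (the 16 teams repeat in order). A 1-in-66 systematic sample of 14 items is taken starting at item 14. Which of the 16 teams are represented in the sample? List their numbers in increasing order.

Consecutive selections differ by k = 66, so their team numbers differ by 66 mod 16 = 2.
gcd(66, 16) = 2, so the sample visits 16/2 = 8 distinct residues mod 16.
Start 14 is team 14; the teams hit are 2, 4, 6, 8, 10, 12, 14, 16.

2, 4, 6, 8, 10, 12, 14, 16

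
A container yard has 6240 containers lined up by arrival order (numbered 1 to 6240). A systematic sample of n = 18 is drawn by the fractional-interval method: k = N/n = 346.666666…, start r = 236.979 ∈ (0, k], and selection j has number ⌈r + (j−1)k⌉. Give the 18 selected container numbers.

237, 584, 931, 1277, 1624, 1971, 2317, 2664, 3011, 3357, 3704, 4051, 4397, 4744, 5091, 5437, 5784, 6131

j=1: r + 0k = 236.979 → ⌈·⌉ = 237
j=2: r + 1k = 583.645666… → ⌈·⌉ = 584
j=3: r + 2k = 930.312333… → ⌈·⌉ = 931
j=4: r + 3k = 1276.979 → ⌈·⌉ = 1277
j=5: r + 4k = 1623.645666… → ⌈·⌉ = 1624
j=6: r + 5k = 1970.312333… → ⌈·⌉ = 1971
j=7: r + 6k = 2316.979 → ⌈·⌉ = 2317
j=8: r + 7k = 2663.645666… → ⌈·⌉ = 2664
j=9: r + 8k = 3010.312333… → ⌈·⌉ = 3011
j=10: r + 9k = 3356.979 → ⌈·⌉ = 3357
j=11: r + 10k = 3703.645666… → ⌈·⌉ = 3704
j=12: r + 11k = 4050.312333… → ⌈·⌉ = 4051
j=13: r + 12k = 4396.979 → ⌈·⌉ = 4397
j=14: r + 13k = 4743.645666… → ⌈·⌉ = 4744
j=15: r + 14k = 5090.312333… → ⌈·⌉ = 5091
j=16: r + 15k = 5436.979 → ⌈·⌉ = 5437
j=17: r + 16k = 5783.645666… → ⌈·⌉ = 5784
j=18: r + 17k = 6130.312333… → ⌈·⌉ = 6131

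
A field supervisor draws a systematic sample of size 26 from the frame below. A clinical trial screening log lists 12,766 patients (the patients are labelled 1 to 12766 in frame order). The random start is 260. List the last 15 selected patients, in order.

5661, 6152, 6643, 7134, 7625, 8116, 8607, 9098, 9589, 10080, 10571, 11062, 11553, 12044, 12535

k = N/n = 12766/26 = 491
12th selection = 260 + 11×491 = 5661
13th: 5661 + 491 = 6152
14th: 6152 + 491 = 6643
15th: 6643 + 491 = 7134
16th: 7134 + 491 = 7625
17th: 7625 + 491 = 8116
18th: 8116 + 491 = 8607
19th: 8607 + 491 = 9098
20th: 9098 + 491 = 9589
21st: 9589 + 491 = 10080
22nd: 10080 + 491 = 10571
23rd: 10571 + 491 = 11062
24th: 11062 + 491 = 11553
25th: 11553 + 491 = 12044
26th: 12044 + 491 = 12535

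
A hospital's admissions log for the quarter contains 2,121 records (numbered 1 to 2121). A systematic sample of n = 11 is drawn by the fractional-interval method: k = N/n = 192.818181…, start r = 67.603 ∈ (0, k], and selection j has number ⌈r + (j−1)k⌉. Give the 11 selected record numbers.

68, 261, 454, 647, 839, 1032, 1225, 1418, 1611, 1803, 1996

j=1: r + 0k = 67.603 → ⌈·⌉ = 68
j=2: r + 1k = 260.421181… → ⌈·⌉ = 261
j=3: r + 2k = 453.239363… → ⌈·⌉ = 454
j=4: r + 3k = 646.057545… → ⌈·⌉ = 647
j=5: r + 4k = 838.875727… → ⌈·⌉ = 839
j=6: r + 5k = 1031.693909… → ⌈·⌉ = 1032
j=7: r + 6k = 1224.512090… → ⌈·⌉ = 1225
j=8: r + 7k = 1417.330272… → ⌈·⌉ = 1418
j=9: r + 8k = 1610.148454… → ⌈·⌉ = 1611
j=10: r + 9k = 1802.966636… → ⌈·⌉ = 1803
j=11: r + 10k = 1995.784818… → ⌈·⌉ = 1996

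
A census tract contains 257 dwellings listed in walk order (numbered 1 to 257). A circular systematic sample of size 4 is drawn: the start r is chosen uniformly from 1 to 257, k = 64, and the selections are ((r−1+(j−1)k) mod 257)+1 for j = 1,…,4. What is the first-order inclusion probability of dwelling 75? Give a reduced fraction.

For each position j, as r ranges over 1…257 the j-th selection hits every dwelling exactly once, so dwelling 75 is selected for exactly 4 of the 257 starts.
Inclusion probability = 4/257.

4/257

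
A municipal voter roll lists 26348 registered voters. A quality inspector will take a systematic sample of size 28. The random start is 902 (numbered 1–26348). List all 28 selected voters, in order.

k = N/n = 26348/28 = 941
voter 1: 902
voter 2: 902 + 941 = 1843
voter 3: 1843 + 941 = 2784
voter 4: 2784 + 941 = 3725
voter 5: 3725 + 941 = 4666
voter 6: 4666 + 941 = 5607
voter 7: 5607 + 941 = 6548
voter 8: 6548 + 941 = 7489
voter 9: 7489 + 941 = 8430
voter 10: 8430 + 941 = 9371
voter 11: 9371 + 941 = 10312
voter 12: 10312 + 941 = 11253
voter 13: 11253 + 941 = 12194
voter 14: 12194 + 941 = 13135
voter 15: 13135 + 941 = 14076
voter 16: 14076 + 941 = 15017
voter 17: 15017 + 941 = 15958
voter 18: 15958 + 941 = 16899
voter 19: 16899 + 941 = 17840
voter 20: 17840 + 941 = 18781
voter 21: 18781 + 941 = 19722
voter 22: 19722 + 941 = 20663
voter 23: 20663 + 941 = 21604
voter 24: 21604 + 941 = 22545
voter 25: 22545 + 941 = 23486
voter 26: 23486 + 941 = 24427
voter 27: 24427 + 941 = 25368
voter 28: 25368 + 941 = 26309

902, 1843, 2784, 3725, 4666, 5607, 6548, 7489, 8430, 9371, 10312, 11253, 12194, 13135, 14076, 15017, 15958, 16899, 17840, 18781, 19722, 20663, 21604, 22545, 23486, 24427, 25368, 26309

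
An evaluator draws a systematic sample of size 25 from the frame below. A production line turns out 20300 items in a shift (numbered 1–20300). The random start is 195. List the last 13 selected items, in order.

9939, 10751, 11563, 12375, 13187, 13999, 14811, 15623, 16435, 17247, 18059, 18871, 19683

k = N/n = 20300/25 = 812
13th selection = 195 + 12×812 = 9939
14th: 9939 + 812 = 10751
15th: 10751 + 812 = 11563
16th: 11563 + 812 = 12375
17th: 12375 + 812 = 13187
18th: 13187 + 812 = 13999
19th: 13999 + 812 = 14811
20th: 14811 + 812 = 15623
21st: 15623 + 812 = 16435
22nd: 16435 + 812 = 17247
23rd: 17247 + 812 = 18059
24th: 18059 + 812 = 18871
25th: 18871 + 812 = 19683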